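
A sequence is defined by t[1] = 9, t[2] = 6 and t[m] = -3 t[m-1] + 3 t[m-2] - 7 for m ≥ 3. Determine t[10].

t[3] = -3·6 + 3·9 - 7 = 2
t[4] = -3·2 + 3·6 - 7 = 5
t[5] = -3·5 + 3·2 - 7 = -16
t[6] = -3·(-16) + 3·5 - 7 = 56
t[7] = -3·56 + 3·(-16) - 7 = -223
t[8] = -3·(-223) + 3·56 - 7 = 830
t[9] = -3·830 + 3·(-223) - 7 = -3166
t[10] = -3·(-3166) + 3·830 - 7 = 11981

11981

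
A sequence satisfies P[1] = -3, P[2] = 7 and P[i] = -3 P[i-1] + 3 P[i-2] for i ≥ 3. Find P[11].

-1255095

P[3] = -3·7 + 3·(-3) = -30
P[4] = -3·(-30) + 3·7 = 111
P[5] = -3·111 + 3·(-30) = -423
P[6] = -3·(-423) + 3·111 = 1602
P[7] = -3·1602 + 3·(-423) = -6075
P[8] = -3·(-6075) + 3·1602 = 23031
P[9] = -3·23031 + 3·(-6075) = -87318
P[10] = -3·(-87318) + 3·23031 = 331047
P[11] = -3·331047 + 3·(-87318) = -1255095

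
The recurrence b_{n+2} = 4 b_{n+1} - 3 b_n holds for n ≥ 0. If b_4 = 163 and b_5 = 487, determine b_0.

Rearranging, b_{n-2} = (b_n - 4 b_{n-1}) / -3.
b_3 = (487 - 4·163) / -3 = -165/-3 = 55
b_2 = (163 - 4·55) / -3 = -57/-3 = 19
b_1 = (55 - 4·19) / -3 = -21/-3 = 7
b_0 = (19 - 4·7) / -3 = -9/-3 = 3

3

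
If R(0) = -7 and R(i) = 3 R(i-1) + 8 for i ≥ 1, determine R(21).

The fixed point is 8/(1 - 3) = -4, so R(i) + 4 = 3(R(i-1) + 4).
Hence R(i) = -3·3^i - 4.
R(21) = -3·3^{21} - 4 = -3·10460353203 - 4 = -31381059613.

-31381059613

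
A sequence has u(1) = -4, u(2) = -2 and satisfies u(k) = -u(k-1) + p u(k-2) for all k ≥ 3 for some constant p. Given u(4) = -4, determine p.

-1

u(3) = 2 - 4p
u(4) = -2 + 2p
So -2 + 2p = -4, giving p = -1.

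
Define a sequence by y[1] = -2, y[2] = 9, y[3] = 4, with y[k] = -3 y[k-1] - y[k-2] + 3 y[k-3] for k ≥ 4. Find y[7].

y[4] = -3(4) - 9 + 3(-2) = -27
y[5] = -3(-27) - 4 + 3(9) = 104
y[6] = -3(104) - (-27) + 3(4) = -273
y[7] = -3(-273) - 104 + 3(-27) = 634

634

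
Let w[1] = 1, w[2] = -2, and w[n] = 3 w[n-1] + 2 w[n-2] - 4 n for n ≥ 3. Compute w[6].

w[3] = 3*(-2) + 2*1 - 12 = -16
w[4] = 3*(-16) + 2*(-2) - 16 = -68
w[5] = 3*(-68) + 2*(-16) - 20 = -256
w[6] = 3*(-256) + 2*(-68) - 24 = -928

-928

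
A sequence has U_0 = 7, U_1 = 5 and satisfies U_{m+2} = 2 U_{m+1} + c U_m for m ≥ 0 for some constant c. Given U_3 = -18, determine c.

-2

U_2 = 10 + 7c
U_3 = 20 + 19c
So 20 + 19c = -18, giving c = -2.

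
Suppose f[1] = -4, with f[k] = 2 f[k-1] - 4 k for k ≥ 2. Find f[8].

-2008

f[2] = 2·(-4) - 8 = -16
f[3] = 2·(-16) - 12 = -44
f[4] = 2·(-44) - 16 = -104
f[5] = 2·(-104) - 20 = -228
f[6] = 2·(-228) - 24 = -480
f[7] = 2·(-480) - 28 = -988
f[8] = 2·(-988) - 32 = -2008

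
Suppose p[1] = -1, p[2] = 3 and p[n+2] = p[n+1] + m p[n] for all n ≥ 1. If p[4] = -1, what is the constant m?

-2

p[3] = 3 - m
p[4] = 3 + 2m
So 3 + 2m = -1, giving m = -2.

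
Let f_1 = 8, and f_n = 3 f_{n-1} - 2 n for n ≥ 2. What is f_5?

f_2 = 3·8 - 4 = 20
f_3 = 3·20 - 6 = 54
f_4 = 3·54 - 8 = 154
f_5 = 3·154 - 10 = 452

452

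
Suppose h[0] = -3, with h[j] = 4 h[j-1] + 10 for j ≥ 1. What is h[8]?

21842

h[1] = 4·(-3) + 10 = -2
h[2] = 4·(-2) + 10 = 2
h[3] = 4·2 + 10 = 18
h[4] = 4·18 + 10 = 82
h[5] = 4·82 + 10 = 338
h[6] = 4·338 + 10 = 1362
h[7] = 4·1362 + 10 = 5458
h[8] = 4·5458 + 10 = 21842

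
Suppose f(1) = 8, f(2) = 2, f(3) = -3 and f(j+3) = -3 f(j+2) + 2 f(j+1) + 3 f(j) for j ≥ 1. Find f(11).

f(4) = -3*(-3) + 2*2 + 3*8 = 37
f(5) = -3*37 + 2*(-3) + 3*2 = -111
f(6) = -3*(-111) + 2*37 + 3*(-3) = 398
f(7) = -3*398 + 2*(-111) + 3*37 = -1305
f(8) = -3*(-1305) + 2*398 + 3*(-111) = 4378
f(9) = -3*4378 + 2*(-1305) + 3*398 = -14550
f(10) = -3*(-14550) + 2*4378 + 3*(-1305) = 48491
f(11) = -3*48491 + 2*(-14550) + 3*4378 = -161439

-161439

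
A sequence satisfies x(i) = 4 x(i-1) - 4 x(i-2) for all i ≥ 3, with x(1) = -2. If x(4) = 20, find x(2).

-1

Let x(2) = y.
x(3) = 8 + 4y
x(4) = 32 + 12y
So 32 + 12y = 20, giving y = -1.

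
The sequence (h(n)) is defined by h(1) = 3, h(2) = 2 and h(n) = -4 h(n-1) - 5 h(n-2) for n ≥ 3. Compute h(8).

602

h(3) = -4·2 - 5·3 = -23
h(4) = -4·(-23) - 5·2 = 82
h(5) = -4·82 - 5·(-23) = -213
h(6) = -4·(-213) - 5·82 = 442
h(7) = -4·442 - 5·(-213) = -703
h(8) = -4·(-703) - 5·442 = 602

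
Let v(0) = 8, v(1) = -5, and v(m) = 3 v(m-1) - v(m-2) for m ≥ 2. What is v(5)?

-443

v(2) = 3·(-5) - 8 = -23
v(3) = 3·(-23) - (-5) = -64
v(4) = 3·(-64) - (-23) = -169
v(5) = 3·(-169) - (-64) = -443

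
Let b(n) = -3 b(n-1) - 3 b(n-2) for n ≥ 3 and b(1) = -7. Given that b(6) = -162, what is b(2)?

Let b(2) = w.
b(3) = 21 - 3w
b(4) = -63 + 6w
b(5) = 126 - 9w
b(6) = -189 + 9w
So -189 + 9w = -162, giving w = 3.

3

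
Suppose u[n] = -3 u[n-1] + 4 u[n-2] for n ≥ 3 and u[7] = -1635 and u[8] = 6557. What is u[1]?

3

Rearranging, u[n-2] = (u[n] + 3 u[n-1]) / 4.
u[6] = (6557 + 3*(-1635)) / 4 = 1652/4 = 413
u[5] = (-1635 + 3*413) / 4 = -396/4 = -99
u[4] = (413 + 3*(-99)) / 4 = 116/4 = 29
u[3] = (-99 + 3*29) / 4 = -12/4 = -3
u[2] = (29 + 3*(-3)) / 4 = 20/4 = 5
u[1] = (-3 + 3*5) / 4 = 12/4 = 3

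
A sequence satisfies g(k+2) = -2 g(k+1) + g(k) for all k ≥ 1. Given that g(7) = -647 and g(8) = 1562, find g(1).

Rearranging, g(k-2) = g(k) + 2 g(k-1).
g(6) = 1562 + 2(-647) = 268
g(5) = -647 + 2(268) = -111
g(4) = 268 + 2(-111) = 46
g(3) = -111 + 2(46) = -19
g(2) = 46 + 2(-19) = 8
g(1) = -19 + 2(8) = -3

-3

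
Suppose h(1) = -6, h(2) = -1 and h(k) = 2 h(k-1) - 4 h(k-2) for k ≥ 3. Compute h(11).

h(3) = 2*(-1) - 4*(-6) = 22
h(4) = 2*22 - 4*(-1) = 48
h(5) = 2*48 - 4*22 = 8
h(6) = 2*8 - 4*48 = -176
h(7) = 2*(-176) - 4*8 = -384
h(8) = 2*(-384) - 4*(-176) = -64
h(9) = 2*(-64) - 4*(-384) = 1408
h(10) = 2*1408 - 4*(-64) = 3072
h(11) = 2*3072 - 4*1408 = 512

512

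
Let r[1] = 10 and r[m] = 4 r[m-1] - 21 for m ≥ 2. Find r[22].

13194139533319

The fixed point is -21/(1 - 4) = 7, so r[m] - 7 = 4(r[m-1] - 7).
Hence r[m] = 3·4^{m-1} + 7.
r[22] = 3·4^{21} + 7 = 3·4398046511104 + 7 = 13194139533319.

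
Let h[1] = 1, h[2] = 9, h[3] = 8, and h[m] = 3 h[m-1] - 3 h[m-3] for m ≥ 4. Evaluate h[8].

459

h[4] = 3·8 - 3·1 = 21
h[5] = 3·21 - 3·9 = 36
h[6] = 3·36 - 3·8 = 84
h[7] = 3·84 - 3·21 = 189
h[8] = 3·189 - 3·36 = 459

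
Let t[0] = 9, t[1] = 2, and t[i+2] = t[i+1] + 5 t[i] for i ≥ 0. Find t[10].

t[2] = 2 + 5(9) = 47
t[3] = 47 + 5(2) = 57
t[4] = 57 + 5(47) = 292
t[5] = 292 + 5(57) = 577
t[6] = 577 + 5(292) = 2037
t[7] = 2037 + 5(577) = 4922
t[8] = 4922 + 5(2037) = 15107
t[9] = 15107 + 5(4922) = 39717
t[10] = 39717 + 5(15107) = 115252

115252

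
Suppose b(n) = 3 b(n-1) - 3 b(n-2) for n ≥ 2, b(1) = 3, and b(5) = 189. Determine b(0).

-6

Let b(0) = v.
b(2) = 9 - 3v
b(3) = 18 - 9v
b(4) = 27 - 18v
b(5) = 27 - 27v
So 27 - 27v = 189, giving v = -6.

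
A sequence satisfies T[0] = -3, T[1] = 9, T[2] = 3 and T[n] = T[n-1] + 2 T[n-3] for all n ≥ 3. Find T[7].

T[3] = 3 + 2*(-3) = -3
T[4] = (-3) + 2*9 = 15
T[5] = 15 + 2*3 = 21
T[6] = 21 + 2*(-3) = 15
T[7] = 15 + 2*15 = 45

45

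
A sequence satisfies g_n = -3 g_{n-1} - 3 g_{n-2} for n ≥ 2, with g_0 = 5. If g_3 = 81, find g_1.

Let g_1 = z.
g_2 = -15 - 3z
g_3 = 45 + 6z
So 45 + 6z = 81, giving z = 6.

6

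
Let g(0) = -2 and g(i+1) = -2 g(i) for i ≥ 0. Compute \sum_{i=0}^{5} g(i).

42

g(1) = -2(-2) = 4
g(2) = -2(4) = -8
g(3) = -2(-8) = 16
g(4) = -2(16) = -32
g(5) = -2(-32) = 64
Sum = (-2) + 4 + (-8) + 16 + (-32) + 64 = 42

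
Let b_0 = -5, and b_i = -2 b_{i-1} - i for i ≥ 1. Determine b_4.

-78

b_1 = -2*(-5) - 1 = 9
b_2 = -2*9 - 2 = -20
b_3 = -2*(-20) - 3 = 37
b_4 = -2*37 - 4 = -78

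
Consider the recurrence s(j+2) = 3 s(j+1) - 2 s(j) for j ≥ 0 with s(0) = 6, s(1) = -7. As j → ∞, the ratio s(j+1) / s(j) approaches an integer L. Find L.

2

The characteristic equation is r^2 - 3r + 2 = 0, which factors as (r - 2)(r - 1) = 0.
So the roots are 2 and 1. Since |2| > |1| and the coefficient of 2^j is non-zero, the ratio tends to 2.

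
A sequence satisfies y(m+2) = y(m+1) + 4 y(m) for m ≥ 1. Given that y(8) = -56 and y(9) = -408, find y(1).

Rearranging, y(m-2) = (y(m) - y(m-1)) / 4.
y(7) = (-408 - (-56)) / 4 = -352/4 = -88
y(6) = (-56 - (-88)) / 4 = 32/4 = 8
y(5) = (-88 - 8) / 4 = -96/4 = -24
y(4) = (8 - (-24)) / 4 = 32/4 = 8
y(3) = (-24 - 8) / 4 = -32/4 = -8
y(2) = (8 - (-8)) / 4 = 16/4 = 4
y(1) = (-8 - 4) / 4 = -12/4 = -3

-3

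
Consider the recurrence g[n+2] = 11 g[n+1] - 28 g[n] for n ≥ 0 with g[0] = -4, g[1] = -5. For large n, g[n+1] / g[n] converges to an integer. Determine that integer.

7

The characteristic equation is r^2 - 11r + 28 = 0, which factors as (r - 7)(r - 4) = 0.
So the roots are 7 and 4. Since |7| > |4| and the coefficient of 7^n is non-zero, the ratio tends to 7.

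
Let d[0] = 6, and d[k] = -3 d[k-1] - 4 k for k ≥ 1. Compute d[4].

542

d[1] = -3(6) - 4 = -22
d[2] = -3(-22) - 8 = 58
d[3] = -3(58) - 12 = -186
d[4] = -3(-186) - 16 = 542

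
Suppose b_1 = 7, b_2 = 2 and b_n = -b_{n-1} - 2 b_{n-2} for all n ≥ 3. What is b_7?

4

b_3 = -2 - 2*7 = -16
b_4 = -(-16) - 2*2 = 12
b_5 = -12 - 2*(-16) = 20
b_6 = -20 - 2*12 = -44
b_7 = -(-44) - 2*20 = 4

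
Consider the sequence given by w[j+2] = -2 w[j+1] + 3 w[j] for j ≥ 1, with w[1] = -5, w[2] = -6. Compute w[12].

-44292

w[3] = -2(-6) + 3(-5) = -3
w[4] = -2(-3) + 3(-6) = -12
w[5] = -2(-12) + 3(-3) = 15
w[6] = -2(15) + 3(-12) = -66
w[7] = -2(-66) + 3(15) = 177
w[8] = -2(177) + 3(-66) = -552
w[9] = -2(-552) + 3(177) = 1635
w[10] = -2(1635) + 3(-552) = -4926
w[11] = -2(-4926) + 3(1635) = 14757
w[12] = -2(14757) + 3(-4926) = -44292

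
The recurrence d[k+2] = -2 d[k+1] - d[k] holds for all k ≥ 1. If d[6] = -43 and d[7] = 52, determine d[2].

-7

Rearranging, d[k-2] = -(d[k] + 2 d[k-1]).
d[5] = -(52 + 2·(-43)) = 34
d[4] = -(-43 + 2·34) = -25
d[3] = -(34 + 2·(-25)) = 16
d[2] = -(-25 + 2·16) = -7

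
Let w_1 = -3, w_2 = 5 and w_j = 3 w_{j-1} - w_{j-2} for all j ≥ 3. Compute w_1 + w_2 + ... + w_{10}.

25685

w_3 = 3(5) - (-3) = 18
w_4 = 3(18) - 5 = 49
w_5 = 3(49) - 18 = 129
w_6 = 3(129) - 49 = 338
w_7 = 3(338) - 129 = 885
w_8 = 3(885) - 338 = 2317
w_9 = 3(2317) - 885 = 6066
w_{10} = 3(6066) - 2317 = 15881
Sum = (-3) + 5 + 18 + 49 + 129 + 338 + 885 + 2317 + 6066 + 15881 = 25685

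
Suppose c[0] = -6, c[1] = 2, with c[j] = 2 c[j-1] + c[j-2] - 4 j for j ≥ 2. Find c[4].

-86

c[2] = 2·2 + (-6) - 8 = -10
c[3] = 2·(-10) + 2 - 12 = -30
c[4] = 2·(-30) + (-10) - 16 = -86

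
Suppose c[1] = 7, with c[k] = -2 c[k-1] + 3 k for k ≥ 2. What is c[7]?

349

c[2] = -2·7 + 6 = -8
c[3] = -2·(-8) + 9 = 25
c[4] = -2·25 + 12 = -38
c[5] = -2·(-38) + 15 = 91
c[6] = -2·91 + 18 = -164
c[7] = -2·(-164) + 21 = 349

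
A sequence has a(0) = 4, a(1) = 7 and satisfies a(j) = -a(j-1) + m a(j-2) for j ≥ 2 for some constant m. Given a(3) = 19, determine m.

a(2) = -7 + 4m
a(3) = 7 + 3m
So 7 + 3m = 19, giving m = 4.

4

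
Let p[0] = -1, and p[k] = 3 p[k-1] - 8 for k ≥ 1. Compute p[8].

-32801

p[1] = 3(-1) - 8 = -11
p[2] = 3(-11) - 8 = -41
p[3] = 3(-41) - 8 = -131
p[4] = 3(-131) - 8 = -401
p[5] = 3(-401) - 8 = -1211
p[6] = 3(-1211) - 8 = -3641
p[7] = 3(-3641) - 8 = -10931
p[8] = 3(-10931) - 8 = -32801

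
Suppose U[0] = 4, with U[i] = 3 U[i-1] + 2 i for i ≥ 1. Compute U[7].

U[1] = 3*4 + 2 = 14
U[2] = 3*14 + 4 = 46
U[3] = 3*46 + 6 = 144
U[4] = 3*144 + 8 = 440
U[5] = 3*440 + 10 = 1330
U[6] = 3*1330 + 12 = 4002
U[7] = 3*4002 + 14 = 12020

12020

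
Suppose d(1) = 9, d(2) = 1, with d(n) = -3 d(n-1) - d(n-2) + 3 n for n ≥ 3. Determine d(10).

5638

d(3) = -3(1) - 9 + 9 = -3
d(4) = -3(-3) - 1 + 12 = 20
d(5) = -3(20) - (-3) + 15 = -42
d(6) = -3(-42) - 20 + 18 = 124
d(7) = -3(124) - (-42) + 21 = -309
d(8) = -3(-309) - 124 + 24 = 827
d(9) = -3(827) - (-309) + 27 = -2145
d(10) = -3(-2145) - 827 + 30 = 5638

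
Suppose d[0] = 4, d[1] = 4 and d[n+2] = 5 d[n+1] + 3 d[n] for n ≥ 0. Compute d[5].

d[2] = 5·4 + 3·4 = 32
d[3] = 5·32 + 3·4 = 172
d[4] = 5·172 + 3·32 = 956
d[5] = 5·956 + 3·172 = 5296

5296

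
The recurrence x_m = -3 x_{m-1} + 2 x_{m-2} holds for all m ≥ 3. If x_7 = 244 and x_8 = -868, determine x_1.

8

Rearranging, x_{m-2} = (x_m + 3 x_{m-1}) / 2.
x_6 = (-868 + 3*244) / 2 = -136/2 = -68
x_5 = (244 + 3*(-68)) / 2 = 40/2 = 20
x_4 = (-68 + 3*20) / 2 = -8/2 = -4
x_3 = (20 + 3*(-4)) / 2 = 8/2 = 4
x_2 = (-4 + 3*4) / 2 = 8/2 = 4
x_1 = (4 + 3*4) / 2 = 16/2 = 8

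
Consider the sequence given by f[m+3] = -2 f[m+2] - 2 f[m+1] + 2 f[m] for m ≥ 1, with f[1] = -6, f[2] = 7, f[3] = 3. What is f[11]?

1008

f[4] = -2·3 - 2·7 + 2·(-6) = -32
f[5] = -2·(-32) - 2·3 + 2·7 = 72
f[6] = -2·72 - 2·(-32) + 2·3 = -74
f[7] = -2·(-74) - 2·72 + 2·(-32) = -60
f[8] = -2·(-60) - 2·(-74) + 2·72 = 412
f[9] = -2·412 - 2·(-60) + 2·(-74) = -852
f[10] = -2·(-852) - 2·412 + 2·(-60) = 760
f[11] = -2·760 - 2·(-852) + 2·412 = 1008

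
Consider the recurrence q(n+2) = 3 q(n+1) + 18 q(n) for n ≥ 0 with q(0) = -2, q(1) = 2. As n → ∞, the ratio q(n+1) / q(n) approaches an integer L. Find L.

The characteristic equation is r^2 - 3r - 18 = 0, which factors as (r - 6)(r + 3) = 0.
So the roots are 6 and -3. Since |6| > |-3| and the coefficient of 6^n is non-zero, the ratio tends to 6.

6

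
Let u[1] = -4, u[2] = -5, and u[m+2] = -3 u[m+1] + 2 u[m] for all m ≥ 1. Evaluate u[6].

-383

u[3] = -3*(-5) + 2*(-4) = 7
u[4] = -3*7 + 2*(-5) = -31
u[5] = -3*(-31) + 2*7 = 107
u[6] = -3*107 + 2*(-31) = -383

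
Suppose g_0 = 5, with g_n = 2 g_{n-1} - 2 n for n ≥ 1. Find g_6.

80

g_1 = 2·5 - 2 = 8
g_2 = 2·8 - 4 = 12
g_3 = 2·12 - 6 = 18
g_4 = 2·18 - 8 = 28
g_5 = 2·28 - 10 = 46
g_6 = 2·46 - 12 = 80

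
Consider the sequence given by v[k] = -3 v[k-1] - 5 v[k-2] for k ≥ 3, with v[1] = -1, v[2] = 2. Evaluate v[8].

218

v[3] = -3(2) - 5(-1) = -1
v[4] = -3(-1) - 5(2) = -7
v[5] = -3(-7) - 5(-1) = 26
v[6] = -3(26) - 5(-7) = -43
v[7] = -3(-43) - 5(26) = -1
v[8] = -3(-1) - 5(-43) = 218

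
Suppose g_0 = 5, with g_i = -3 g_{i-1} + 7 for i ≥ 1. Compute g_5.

g_1 = -3·5 + 7 = -8
g_2 = -3·(-8) + 7 = 31
g_3 = -3·31 + 7 = -86
g_4 = -3·(-86) + 7 = 265
g_5 = -3·265 + 7 = -788

-788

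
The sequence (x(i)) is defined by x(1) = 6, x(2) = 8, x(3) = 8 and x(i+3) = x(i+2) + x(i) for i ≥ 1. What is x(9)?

96

x(4) = 8 + 6 = 14
x(5) = 14 + 8 = 22
x(6) = 22 + 8 = 30
x(7) = 30 + 14 = 44
x(8) = 44 + 22 = 66
x(9) = 66 + 30 = 96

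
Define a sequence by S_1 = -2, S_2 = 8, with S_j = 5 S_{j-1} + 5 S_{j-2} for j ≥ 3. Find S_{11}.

44337500

S_3 = 5·8 + 5·(-2) = 30
S_4 = 5·30 + 5·8 = 190
S_5 = 5·190 + 5·30 = 1100
S_6 = 5·1100 + 5·190 = 6450
S_7 = 5·6450 + 5·1100 = 37750
S_8 = 5·37750 + 5·6450 = 221000
S_9 = 5·221000 + 5·37750 = 1293750
S_{10} = 5·1293750 + 5·221000 = 7573750
S_{11} = 5·7573750 + 5·1293750 = 44337500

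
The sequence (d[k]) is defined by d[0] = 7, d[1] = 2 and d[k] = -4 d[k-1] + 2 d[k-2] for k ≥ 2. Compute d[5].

-408

d[2] = -4*2 + 2*7 = 6
d[3] = -4*6 + 2*2 = -20
d[4] = -4*(-20) + 2*6 = 92
d[5] = -4*92 + 2*(-20) = -408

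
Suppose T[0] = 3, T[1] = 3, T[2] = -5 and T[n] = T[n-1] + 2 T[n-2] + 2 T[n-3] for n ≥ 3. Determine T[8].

115

T[3] = (-5) + 2·3 + 2·3 = 7
T[4] = 7 + 2·(-5) + 2·3 = 3
T[5] = 3 + 2·7 + 2·(-5) = 7
T[6] = 7 + 2·3 + 2·7 = 27
T[7] = 27 + 2·7 + 2·3 = 47
T[8] = 47 + 2·27 + 2·7 = 115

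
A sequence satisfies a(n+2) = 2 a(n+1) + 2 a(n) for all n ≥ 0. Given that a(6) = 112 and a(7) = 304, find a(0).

Rearranging, a(n-2) = (a(n) - 2 a(n-1)) / 2.
a(5) = (304 - 2(112)) / 2 = 80/2 = 40
a(4) = (112 - 2(40)) / 2 = 32/2 = 16
a(3) = (40 - 2(16)) / 2 = 8/2 = 4
a(2) = (16 - 2(4)) / 2 = 8/2 = 4
a(1) = (4 - 2(4)) / 2 = -4/2 = -2
a(0) = (4 - 2(-2)) / 2 = 8/2 = 4

4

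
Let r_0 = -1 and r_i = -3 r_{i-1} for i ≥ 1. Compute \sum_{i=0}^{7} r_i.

r_1 = -3·(-1) = 3
r_2 = -3·3 = -9
r_3 = -3·(-9) = 27
r_4 = -3·27 = -81
r_5 = -3·(-81) = 243
r_6 = -3·243 = -729
r_7 = -3·(-729) = 2187
Sum = (-1) + 3 + (-9) + 27 + (-81) + 243 + (-729) + 2187 = 1640

1640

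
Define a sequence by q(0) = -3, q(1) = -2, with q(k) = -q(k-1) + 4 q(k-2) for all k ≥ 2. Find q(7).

q(2) = -(-2) + 4*(-3) = -10
q(3) = -(-10) + 4*(-2) = 2
q(4) = -2 + 4*(-10) = -42
q(5) = -(-42) + 4*2 = 50
q(6) = -50 + 4*(-42) = -218
q(7) = -(-218) + 4*50 = 418

418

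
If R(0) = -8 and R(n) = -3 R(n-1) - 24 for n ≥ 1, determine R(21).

20920706400

The fixed point is -24/(1 + 3) = -6, so R(n) + 6 = -3(R(n-1) + 6).
Hence R(n) = -2·(-3)^n - 6.
R(21) = -2·(-3)^{21} - 6 = -2·-10460353203 - 6 = 20920706400.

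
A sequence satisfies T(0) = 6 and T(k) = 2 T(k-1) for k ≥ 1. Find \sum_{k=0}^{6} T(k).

T(1) = 2·6 = 12
T(2) = 2·12 = 24
T(3) = 2·24 = 48
T(4) = 2·48 = 96
T(5) = 2·96 = 192
T(6) = 2·192 = 384
Sum = 6 + 12 + 24 + 48 + 96 + 192 + 384 = 762

762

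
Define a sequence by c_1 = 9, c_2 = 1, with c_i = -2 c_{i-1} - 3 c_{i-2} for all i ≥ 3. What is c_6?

-119

c_3 = -2(1) - 3(9) = -29
c_4 = -2(-29) - 3(1) = 55
c_5 = -2(55) - 3(-29) = -23
c_6 = -2(-23) - 3(55) = -119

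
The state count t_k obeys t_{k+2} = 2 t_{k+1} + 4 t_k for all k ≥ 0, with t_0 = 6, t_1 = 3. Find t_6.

2688

t_2 = 2·3 + 4·6 = 30
t_3 = 2·30 + 4·3 = 72
t_4 = 2·72 + 4·30 = 264
t_5 = 2·264 + 4·72 = 816
t_6 = 2·816 + 4·264 = 2688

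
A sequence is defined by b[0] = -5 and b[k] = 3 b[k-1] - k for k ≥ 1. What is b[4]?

-463

b[1] = 3·(-5) - 1 = -16
b[2] = 3·(-16) - 2 = -50
b[3] = 3·(-50) - 3 = -153
b[4] = 3·(-153) - 4 = -463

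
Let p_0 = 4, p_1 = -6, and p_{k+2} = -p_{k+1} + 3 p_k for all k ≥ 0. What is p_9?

-5652

p_2 = -(-6) + 3(4) = 18
p_3 = -18 + 3(-6) = -36
p_4 = -(-36) + 3(18) = 90
p_5 = -90 + 3(-36) = -198
p_6 = -(-198) + 3(90) = 468
p_7 = -468 + 3(-198) = -1062
p_8 = -(-1062) + 3(468) = 2466
p_9 = -2466 + 3(-1062) = -5652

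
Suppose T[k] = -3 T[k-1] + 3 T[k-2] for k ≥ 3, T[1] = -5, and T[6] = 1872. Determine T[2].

Let T[2] = w.
T[3] = -15 - 3w
T[4] = 45 + 12w
T[5] = -180 - 45w
T[6] = 675 + 171w
So 675 + 171w = 1872, giving w = 7.

7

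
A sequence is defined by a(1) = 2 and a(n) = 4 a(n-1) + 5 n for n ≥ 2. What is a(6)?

a(2) = 4*2 + 10 = 18
a(3) = 4*18 + 15 = 87
a(4) = 4*87 + 20 = 368
a(5) = 4*368 + 25 = 1497
a(6) = 4*1497 + 30 = 6018

6018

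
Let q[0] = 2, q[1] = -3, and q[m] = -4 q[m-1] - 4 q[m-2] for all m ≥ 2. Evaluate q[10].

q[2] = -4*(-3) - 4*2 = 4
q[3] = -4*4 - 4*(-3) = -4
q[4] = -4*(-4) - 4*4 = 0
q[5] = -4*0 - 4*(-4) = 16
q[6] = -4*16 - 4*0 = -64
q[7] = -4*(-64) - 4*16 = 192
q[8] = -4*192 - 4*(-64) = -512
q[9] = -4*(-512) - 4*192 = 1280
q[10] = -4*1280 - 4*(-512) = -3072

-3072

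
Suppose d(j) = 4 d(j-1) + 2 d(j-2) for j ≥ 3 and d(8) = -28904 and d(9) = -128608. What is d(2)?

-5

Rearranging, d(j-2) = (d(j) - 4 d(j-1)) / 2.
d(7) = (-128608 - 4*(-28904)) / 2 = -12992/2 = -6496
d(6) = (-28904 - 4*(-6496)) / 2 = -2920/2 = -1460
d(5) = (-6496 - 4*(-1460)) / 2 = -656/2 = -328
d(4) = (-1460 - 4*(-328)) / 2 = -148/2 = -74
d(3) = (-328 - 4*(-74)) / 2 = -32/2 = -16
d(2) = (-74 - 4*(-16)) / 2 = -10/2 = -5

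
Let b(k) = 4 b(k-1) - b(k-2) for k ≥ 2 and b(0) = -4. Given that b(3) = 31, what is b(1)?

Let b(1) = z.
b(2) = 4 + 4z
b(3) = 16 + 15z
So 16 + 15z = 31, giving z = 1.

1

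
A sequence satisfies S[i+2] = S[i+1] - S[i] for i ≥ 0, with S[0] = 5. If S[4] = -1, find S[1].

1

Let S[1] = v.
S[2] = -5 + v
S[3] = -5
S[4] = -v
So -v = -1, giving v = 1.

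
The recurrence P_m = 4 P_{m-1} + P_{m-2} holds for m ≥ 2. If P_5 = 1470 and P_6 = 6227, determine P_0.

-5

Rearranging, P_{m-2} = P_m - 4 P_{m-1}.
P_4 = 6227 - 4*1470 = 347
P_3 = 1470 - 4*347 = 82
P_2 = 347 - 4*82 = 19
P_1 = 82 - 4*19 = 6
P_0 = 19 - 4*6 = -5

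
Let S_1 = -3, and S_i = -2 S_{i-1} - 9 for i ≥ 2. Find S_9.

-3

S_2 = -2·(-3) - 9 = -3
S_3 = -2·(-3) - 9 = -3
S_4 = -2·(-3) - 9 = -3
S_5 = -2·(-3) - 9 = -3
S_6 = -2·(-3) - 9 = -3
S_7 = -2·(-3) - 9 = -3
S_8 = -2·(-3) - 9 = -3
S_9 = -2·(-3) - 9 = -3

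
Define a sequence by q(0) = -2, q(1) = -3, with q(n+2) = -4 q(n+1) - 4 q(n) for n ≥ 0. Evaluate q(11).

q(2) = -4·(-3) - 4·(-2) = 20
q(3) = -4·20 - 4·(-3) = -68
q(4) = -4·(-68) - 4·20 = 192
q(5) = -4·192 - 4·(-68) = -496
q(6) = -4·(-496) - 4·192 = 1216
q(7) = -4·1216 - 4·(-496) = -2880
q(8) = -4·(-2880) - 4·1216 = 6656
q(9) = -4·6656 - 4·(-2880) = -15104
q(10) = -4·(-15104) - 4·6656 = 33792
q(11) = -4·33792 - 4·(-15104) = -74752

-74752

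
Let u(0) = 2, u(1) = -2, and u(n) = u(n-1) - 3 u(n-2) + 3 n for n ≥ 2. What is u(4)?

u(2) = (-2) - 3·2 + 6 = -2
u(3) = (-2) - 3·(-2) + 9 = 13
u(4) = 13 - 3·(-2) + 12 = 31

31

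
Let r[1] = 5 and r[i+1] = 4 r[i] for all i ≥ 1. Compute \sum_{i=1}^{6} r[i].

6825

r[2] = 4·5 = 20
r[3] = 4·20 = 80
r[4] = 4·80 = 320
r[5] = 4·320 = 1280
r[6] = 4·1280 = 5120
Sum = 5 + 20 + 80 + 320 + 1280 + 5120 = 6825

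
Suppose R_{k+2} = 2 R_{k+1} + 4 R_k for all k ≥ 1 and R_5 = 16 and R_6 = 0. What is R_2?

-6

Rearranging, R_{k-2} = (R_k - 2 R_{k-1}) / 4.
R_4 = (0 - 2(16)) / 4 = -32/4 = -8
R_3 = (16 - 2(-8)) / 4 = 32/4 = 8
R_2 = (-8 - 2(8)) / 4 = -24/4 = -6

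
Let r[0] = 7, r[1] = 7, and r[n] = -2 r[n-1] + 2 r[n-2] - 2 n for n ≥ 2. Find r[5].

r[2] = -2*7 + 2*7 - 4 = -4
r[3] = -2*(-4) + 2*7 - 6 = 16
r[4] = -2*16 + 2*(-4) - 8 = -48
r[5] = -2*(-48) + 2*16 - 10 = 118

118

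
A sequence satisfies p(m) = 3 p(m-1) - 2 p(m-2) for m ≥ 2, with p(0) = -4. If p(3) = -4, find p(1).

-4

Let p(1) = y.
p(2) = 8 + 3y
p(3) = 24 + 7y
So 24 + 7y = -4, giving y = -4.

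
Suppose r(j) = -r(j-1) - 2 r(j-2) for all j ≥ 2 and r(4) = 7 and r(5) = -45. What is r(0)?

Rearranging, r(j-2) = (r(j) + r(j-1)) / -2.
r(3) = (-45 + 7) / -2 = -38/-2 = 19
r(2) = (7 + 19) / -2 = 26/-2 = -13
r(1) = (19 + (-13)) / -2 = 6/-2 = -3
r(0) = (-13 + (-3)) / -2 = -16/-2 = 8

8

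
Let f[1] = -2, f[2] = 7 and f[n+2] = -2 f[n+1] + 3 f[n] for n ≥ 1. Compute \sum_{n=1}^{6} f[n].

411

f[3] = -2*7 + 3*(-2) = -20
f[4] = -2*(-20) + 3*7 = 61
f[5] = -2*61 + 3*(-20) = -182
f[6] = -2*(-182) + 3*61 = 547
Sum = (-2) + 7 + (-20) + 61 + (-182) + 547 = 411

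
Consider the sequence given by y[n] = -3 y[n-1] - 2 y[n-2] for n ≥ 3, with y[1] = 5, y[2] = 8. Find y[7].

y[3] = -3*8 - 2*5 = -34
y[4] = -3*(-34) - 2*8 = 86
y[5] = -3*86 - 2*(-34) = -190
y[6] = -3*(-190) - 2*86 = 398
y[7] = -3*398 - 2*(-190) = -814

-814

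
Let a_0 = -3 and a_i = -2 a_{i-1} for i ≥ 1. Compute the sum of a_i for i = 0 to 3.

a_1 = -2(-3) = 6
a_2 = -2(6) = -12
a_3 = -2(-12) = 24
Sum = (-3) + 6 + (-12) + 24 = 15

15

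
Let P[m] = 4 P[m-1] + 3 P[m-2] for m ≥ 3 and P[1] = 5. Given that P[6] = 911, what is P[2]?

-1

Let P[2] = x.
P[3] = 15 + 4x
P[4] = 60 + 19x
P[5] = 285 + 88x
P[6] = 1320 + 409x
So 1320 + 409x = 911, giving x = -1.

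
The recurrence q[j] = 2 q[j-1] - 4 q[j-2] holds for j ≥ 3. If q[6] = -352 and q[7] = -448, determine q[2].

Rearranging, q[j-2] = (q[j] - 2 q[j-1]) / -4.
q[5] = (-448 - 2(-352)) / -4 = 256/-4 = -64
q[4] = (-352 - 2(-64)) / -4 = -224/-4 = 56
q[3] = (-64 - 2(56)) / -4 = -176/-4 = 44
q[2] = (56 - 2(44)) / -4 = -32/-4 = 8

8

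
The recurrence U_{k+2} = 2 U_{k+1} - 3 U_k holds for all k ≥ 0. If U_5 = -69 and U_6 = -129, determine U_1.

3

Rearranging, U_{k-2} = (U_k - 2 U_{k-1}) / -3.
U_4 = (-129 - 2*(-69)) / -3 = 9/-3 = -3
U_3 = (-69 - 2*(-3)) / -3 = -63/-3 = 21
U_2 = (-3 - 2*21) / -3 = -45/-3 = 15
U_1 = (21 - 2*15) / -3 = -9/-3 = 3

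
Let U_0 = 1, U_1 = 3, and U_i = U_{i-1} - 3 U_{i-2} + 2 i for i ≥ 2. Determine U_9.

-95

U_2 = 3 - 3·1 + 4 = 4
U_3 = 4 - 3·3 + 6 = 1
U_4 = 1 - 3·4 + 8 = -3
U_5 = (-3) - 3·1 + 10 = 4
U_6 = 4 - 3·(-3) + 12 = 25
U_7 = 25 - 3·4 + 14 = 27
U_8 = 27 - 3·25 + 16 = -32
U_9 = (-32) - 3·27 + 18 = -95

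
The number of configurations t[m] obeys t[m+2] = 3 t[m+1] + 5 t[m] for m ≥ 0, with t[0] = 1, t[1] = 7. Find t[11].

t[2] = 3·7 + 5·1 = 26
t[3] = 3·26 + 5·7 = 113
t[4] = 3·113 + 5·26 = 469
t[5] = 3·469 + 5·113 = 1972
t[6] = 3·1972 + 5·469 = 8261
t[7] = 3·8261 + 5·1972 = 34643
t[8] = 3·34643 + 5·8261 = 145234
t[9] = 3·145234 + 5·34643 = 608917
t[10] = 3·608917 + 5·145234 = 2552921
t[11] = 3·2552921 + 5·608917 = 10703348

10703348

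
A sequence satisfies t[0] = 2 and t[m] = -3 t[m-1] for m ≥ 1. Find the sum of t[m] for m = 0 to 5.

t[1] = -3(2) = -6
t[2] = -3(-6) = 18
t[3] = -3(18) = -54
t[4] = -3(-54) = 162
t[5] = -3(162) = -486
Sum = 2 + (-6) + 18 + (-54) + 162 + (-486) = -364

-364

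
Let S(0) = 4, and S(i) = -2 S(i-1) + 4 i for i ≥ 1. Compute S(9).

S(1) = -2·4 + 4 = -4
S(2) = -2·(-4) + 8 = 16
S(3) = -2·16 + 12 = -20
S(4) = -2·(-20) + 16 = 56
S(5) = -2·56 + 20 = -92
S(6) = -2·(-92) + 24 = 208
S(7) = -2·208 + 28 = -388
S(8) = -2·(-388) + 32 = 808
S(9) = -2·808 + 36 = -1580

-1580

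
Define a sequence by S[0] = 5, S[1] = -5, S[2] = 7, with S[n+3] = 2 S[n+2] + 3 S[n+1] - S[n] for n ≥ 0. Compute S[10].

2962

S[3] = 2(7) + 3(-5) - 5 = -6
S[4] = 2(-6) + 3(7) - (-5) = 14
S[5] = 2(14) + 3(-6) - 7 = 3
S[6] = 2(3) + 3(14) - (-6) = 54
S[7] = 2(54) + 3(3) - 14 = 103
S[8] = 2(103) + 3(54) - 3 = 365
S[9] = 2(365) + 3(103) - 54 = 985
S[10] = 2(985) + 3(365) - 103 = 2962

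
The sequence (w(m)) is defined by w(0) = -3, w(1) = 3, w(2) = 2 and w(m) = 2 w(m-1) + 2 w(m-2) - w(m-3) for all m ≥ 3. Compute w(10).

w(3) = 2·2 + 2·3 - (-3) = 13
w(4) = 2·13 + 2·2 - 3 = 27
w(5) = 2·27 + 2·13 - 2 = 78
w(6) = 2·78 + 2·27 - 13 = 197
w(7) = 2·197 + 2·78 - 27 = 523
w(8) = 2·523 + 2·197 - 78 = 1362
w(9) = 2·1362 + 2·523 - 197 = 3573
w(10) = 2·3573 + 2·1362 - 523 = 9347

9347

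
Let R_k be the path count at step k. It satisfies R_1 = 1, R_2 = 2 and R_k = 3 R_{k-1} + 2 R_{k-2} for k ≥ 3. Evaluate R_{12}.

R_3 = 3·2 + 2·1 = 8
R_4 = 3·8 + 2·2 = 28
R_5 = 3·28 + 2·8 = 100
R_6 = 3·100 + 2·28 = 356
R_7 = 3·356 + 2·100 = 1268
R_8 = 3·1268 + 2·356 = 4516
R_9 = 3·4516 + 2·1268 = 16084
R_{10} = 3·16084 + 2·4516 = 57284
R_{11} = 3·57284 + 2·16084 = 204020
R_{12} = 3·204020 + 2·57284 = 726628

726628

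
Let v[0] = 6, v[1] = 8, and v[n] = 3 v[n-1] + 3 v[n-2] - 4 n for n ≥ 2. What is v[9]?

330858

v[2] = 3(8) + 3(6) - 8 = 34
v[3] = 3(34) + 3(8) - 12 = 114
v[4] = 3(114) + 3(34) - 16 = 428
v[5] = 3(428) + 3(114) - 20 = 1606
v[6] = 3(1606) + 3(428) - 24 = 6078
v[7] = 3(6078) + 3(1606) - 28 = 23024
v[8] = 3(23024) + 3(6078) - 32 = 87274
v[9] = 3(87274) + 3(23024) - 36 = 330858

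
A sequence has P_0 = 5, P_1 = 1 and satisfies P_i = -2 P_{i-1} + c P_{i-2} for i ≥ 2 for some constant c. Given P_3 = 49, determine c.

P_2 = -2 + 5c
P_3 = 4 - 9c
So 4 - 9c = 49, giving c = -5.

-5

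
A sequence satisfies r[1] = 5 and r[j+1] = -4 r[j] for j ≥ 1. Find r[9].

r[2] = -4·5 = -20
r[3] = -4·(-20) = 80
r[4] = -4·80 = -320
r[5] = -4·(-320) = 1280
r[6] = -4·1280 = -5120
r[7] = -4·(-5120) = 20480
r[8] = -4·20480 = -81920
r[9] = -4·(-81920) = 327680

327680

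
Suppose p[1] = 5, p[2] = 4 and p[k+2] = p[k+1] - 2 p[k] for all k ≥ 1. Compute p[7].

30

p[3] = 4 - 2·5 = -6
p[4] = (-6) - 2·4 = -14
p[5] = (-14) - 2·(-6) = -2
p[6] = (-2) - 2·(-14) = 26
p[7] = 26 - 2·(-2) = 30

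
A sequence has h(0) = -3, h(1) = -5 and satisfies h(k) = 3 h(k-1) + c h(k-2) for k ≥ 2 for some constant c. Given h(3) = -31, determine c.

-1

h(2) = -15 - 3c
h(3) = -45 - 14c
So -45 - 14c = -31, giving c = -1.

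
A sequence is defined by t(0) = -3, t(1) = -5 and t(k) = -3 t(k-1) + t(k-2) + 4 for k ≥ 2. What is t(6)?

1809

t(2) = -3(-5) + (-3) + 4 = 16
t(3) = -3(16) + (-5) + 4 = -49
t(4) = -3(-49) + 16 + 4 = 167
t(5) = -3(167) + (-49) + 4 = -546
t(6) = -3(-546) + 167 + 4 = 1809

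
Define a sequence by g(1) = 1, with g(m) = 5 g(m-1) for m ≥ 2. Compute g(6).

3125

g(2) = 5(1) = 5
g(3) = 5(5) = 25
g(4) = 5(25) = 125
g(5) = 5(125) = 625
g(6) = 5(625) = 3125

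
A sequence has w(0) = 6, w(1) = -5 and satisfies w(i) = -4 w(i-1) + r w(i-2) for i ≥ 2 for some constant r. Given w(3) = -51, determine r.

-1

w(2) = 20 + 6r
w(3) = -80 - 29r
So -80 - 29r = -51, giving r = -1.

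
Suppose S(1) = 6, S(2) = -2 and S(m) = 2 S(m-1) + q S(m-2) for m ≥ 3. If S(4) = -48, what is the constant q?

S(3) = -4 + 6q
S(4) = -8 + 10q
So -8 + 10q = -48, giving q = -4.

-4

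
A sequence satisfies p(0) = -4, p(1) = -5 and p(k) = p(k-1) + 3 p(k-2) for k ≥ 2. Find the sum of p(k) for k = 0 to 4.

p(2) = (-5) + 3·(-4) = -17
p(3) = (-17) + 3·(-5) = -32
p(4) = (-32) + 3·(-17) = -83
Sum = (-4) + (-5) + (-17) + (-32) + (-83) = -141

-141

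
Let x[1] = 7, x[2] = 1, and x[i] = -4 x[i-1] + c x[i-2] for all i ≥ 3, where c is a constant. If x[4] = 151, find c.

-5

x[3] = -4 + 7c
x[4] = 16 - 27c
So 16 - 27c = 151, giving c = -5.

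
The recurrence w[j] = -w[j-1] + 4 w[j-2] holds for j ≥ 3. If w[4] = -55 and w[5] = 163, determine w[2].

Rearranging, w[j-2] = (w[j] + w[j-1]) / 4.
w[3] = (163 + (-55)) / 4 = 108/4 = 27
w[2] = (-55 + 27) / 4 = -28/4 = -7

-7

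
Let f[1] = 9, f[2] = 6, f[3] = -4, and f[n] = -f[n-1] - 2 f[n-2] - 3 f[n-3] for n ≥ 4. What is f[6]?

f[4] = -(-4) - 2*6 - 3*9 = -35
f[5] = -(-35) - 2*(-4) - 3*6 = 25
f[6] = -25 - 2*(-35) - 3*(-4) = 57

57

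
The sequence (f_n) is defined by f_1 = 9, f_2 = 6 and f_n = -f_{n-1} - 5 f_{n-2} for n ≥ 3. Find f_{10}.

f_3 = -6 - 5(9) = -51
f_4 = -(-51) - 5(6) = 21
f_5 = -21 - 5(-51) = 234
f_6 = -234 - 5(21) = -339
f_7 = -(-339) - 5(234) = -831
f_8 = -(-831) - 5(-339) = 2526
f_9 = -2526 - 5(-831) = 1629
f_{10} = -1629 - 5(2526) = -14259

-14259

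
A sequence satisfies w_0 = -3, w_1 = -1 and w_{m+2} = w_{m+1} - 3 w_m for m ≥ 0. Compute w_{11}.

26

w_2 = (-1) - 3*(-3) = 8
w_3 = 8 - 3*(-1) = 11
w_4 = 11 - 3*8 = -13
w_5 = (-13) - 3*11 = -46
w_6 = (-46) - 3*(-13) = -7
w_7 = (-7) - 3*(-46) = 131
w_8 = 131 - 3*(-7) = 152
w_9 = 152 - 3*131 = -241
w_{10} = (-241) - 3*152 = -697
w_{11} = (-697) - 3*(-241) = 26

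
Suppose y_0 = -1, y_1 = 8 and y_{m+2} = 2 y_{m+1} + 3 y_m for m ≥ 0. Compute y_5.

y_2 = 2·8 + 3·(-1) = 13
y_3 = 2·13 + 3·8 = 50
y_4 = 2·50 + 3·13 = 139
y_5 = 2·139 + 3·50 = 428

428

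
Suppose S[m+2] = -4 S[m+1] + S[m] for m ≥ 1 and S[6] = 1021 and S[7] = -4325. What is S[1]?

7

Rearranging, S[m-2] = S[m] + 4 S[m-1].
S[5] = -4325 + 4(1021) = -241
S[4] = 1021 + 4(-241) = 57
S[3] = -241 + 4(57) = -13
S[2] = 57 + 4(-13) = 5
S[1] = -13 + 4(5) = 7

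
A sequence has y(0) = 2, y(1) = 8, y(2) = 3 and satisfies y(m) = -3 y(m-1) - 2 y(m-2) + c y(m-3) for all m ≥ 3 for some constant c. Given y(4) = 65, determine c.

-2

y(3) = -25 + 2c
y(4) = 69 + 2c
So 69 + 2c = 65, giving c = -2.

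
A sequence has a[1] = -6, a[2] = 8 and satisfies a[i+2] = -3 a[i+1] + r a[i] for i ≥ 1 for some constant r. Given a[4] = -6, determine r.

-3

a[3] = -24 - 6r
a[4] = 72 + 26r
So 72 + 26r = -6, giving r = -3.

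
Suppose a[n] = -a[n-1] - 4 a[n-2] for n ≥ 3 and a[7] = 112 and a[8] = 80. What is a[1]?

1

Rearranging, a[n-2] = (a[n] + a[n-1]) / -4.
a[6] = (80 + 112) / -4 = 192/-4 = -48
a[5] = (112 + (-48)) / -4 = 64/-4 = -16
a[4] = (-48 + (-16)) / -4 = -64/-4 = 16
a[3] = (-16 + 16) / -4 = 0/-4 = 0
a[2] = (16 + 0) / -4 = 16/-4 = -4
a[1] = (0 + (-4)) / -4 = -4/-4 = 1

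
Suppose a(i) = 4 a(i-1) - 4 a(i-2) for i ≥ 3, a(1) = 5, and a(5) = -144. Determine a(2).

Let a(2) = z.
a(3) = -20 + 4z
a(4) = -80 + 12z
a(5) = -240 + 32z
So -240 + 32z = -144, giving z = 3.

3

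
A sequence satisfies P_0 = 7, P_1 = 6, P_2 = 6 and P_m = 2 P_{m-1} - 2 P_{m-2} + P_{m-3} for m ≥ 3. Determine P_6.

P_3 = 2(6) - 2(6) + 7 = 7
P_4 = 2(7) - 2(6) + 6 = 8
P_5 = 2(8) - 2(7) + 6 = 8
P_6 = 2(8) - 2(8) + 7 = 7

7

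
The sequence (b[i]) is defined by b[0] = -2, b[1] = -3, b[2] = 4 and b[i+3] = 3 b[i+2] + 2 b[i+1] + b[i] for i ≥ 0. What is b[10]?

b[3] = 3(4) + 2(-3) + (-2) = 4
b[4] = 3(4) + 2(4) + (-3) = 17
b[5] = 3(17) + 2(4) + 4 = 63
b[6] = 3(63) + 2(17) + 4 = 227
b[7] = 3(227) + 2(63) + 17 = 824
b[8] = 3(824) + 2(227) + 63 = 2989
b[9] = 3(2989) + 2(824) + 227 = 10842
b[10] = 3(10842) + 2(2989) + 824 = 39328

39328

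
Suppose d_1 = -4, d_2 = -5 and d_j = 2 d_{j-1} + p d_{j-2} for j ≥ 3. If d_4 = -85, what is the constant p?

d_3 = -10 - 4p
d_4 = -20 - 13p
So -20 - 13p = -85, giving p = 5.

5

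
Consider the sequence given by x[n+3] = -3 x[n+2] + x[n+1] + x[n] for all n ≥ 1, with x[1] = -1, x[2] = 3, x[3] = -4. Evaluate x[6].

x[4] = -3(-4) + 3 + (-1) = 14
x[5] = -3(14) + (-4) + 3 = -43
x[6] = -3(-43) + 14 + (-4) = 139

139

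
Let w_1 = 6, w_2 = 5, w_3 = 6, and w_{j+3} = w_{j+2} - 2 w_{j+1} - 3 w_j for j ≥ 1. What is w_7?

w_4 = 6 - 2(5) - 3(6) = -22
w_5 = (-22) - 2(6) - 3(5) = -49
w_6 = (-49) - 2(-22) - 3(6) = -23
w_7 = (-23) - 2(-49) - 3(-22) = 141

141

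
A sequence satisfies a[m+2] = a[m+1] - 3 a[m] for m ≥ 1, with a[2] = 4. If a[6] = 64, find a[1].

4

Let a[1] = v.
a[3] = 4 - 3v
a[4] = -8 - 3v
a[5] = -20 + 6v
a[6] = 4 + 15v
So 4 + 15v = 64, giving v = 4.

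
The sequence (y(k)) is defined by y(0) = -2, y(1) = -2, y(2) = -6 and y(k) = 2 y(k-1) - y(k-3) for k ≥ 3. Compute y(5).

-30

y(3) = 2*(-6) - (-2) = -10
y(4) = 2*(-10) - (-2) = -18
y(5) = 2*(-18) - (-6) = -30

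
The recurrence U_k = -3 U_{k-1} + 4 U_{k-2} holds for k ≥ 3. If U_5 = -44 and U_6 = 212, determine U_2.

Rearranging, U_{k-2} = (U_k + 3 U_{k-1}) / 4.
U_4 = (212 + 3·(-44)) / 4 = 80/4 = 20
U_3 = (-44 + 3·20) / 4 = 16/4 = 4
U_2 = (20 + 3·4) / 4 = 32/4 = 8

8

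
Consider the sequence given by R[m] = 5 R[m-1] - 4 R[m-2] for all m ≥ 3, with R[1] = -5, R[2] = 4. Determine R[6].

R[3] = 5·4 - 4·(-5) = 40
R[4] = 5·40 - 4·4 = 184
R[5] = 5·184 - 4·40 = 760
R[6] = 5·760 - 4·184 = 3064

3064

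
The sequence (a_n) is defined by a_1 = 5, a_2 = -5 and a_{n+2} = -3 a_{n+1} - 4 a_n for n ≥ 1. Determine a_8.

a_3 = -3·(-5) - 4·5 = -5
a_4 = -3·(-5) - 4·(-5) = 35
a_5 = -3·35 - 4·(-5) = -85
a_6 = -3·(-85) - 4·35 = 115
a_7 = -3·115 - 4·(-85) = -5
a_8 = -3·(-5) - 4·115 = -445

-445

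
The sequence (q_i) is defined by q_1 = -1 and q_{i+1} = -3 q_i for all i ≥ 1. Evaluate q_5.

-81

q_2 = -3·(-1) = 3
q_3 = -3·3 = -9
q_4 = -3·(-9) = 27
q_5 = -3·27 = -81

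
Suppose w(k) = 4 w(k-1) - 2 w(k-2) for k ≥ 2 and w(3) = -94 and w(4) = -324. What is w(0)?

Rearranging, w(k-2) = (w(k) - 4 w(k-1)) / -2.
w(2) = (-324 - 4*(-94)) / -2 = 52/-2 = -26
w(1) = (-94 - 4*(-26)) / -2 = 10/-2 = -5
w(0) = (-26 - 4*(-5)) / -2 = -6/-2 = 3

3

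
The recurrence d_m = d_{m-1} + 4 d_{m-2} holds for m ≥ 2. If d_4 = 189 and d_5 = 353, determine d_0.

Rearranging, d_{m-2} = (d_m - d_{m-1}) / 4.
d_3 = (353 - 189) / 4 = 164/4 = 41
d_2 = (189 - 41) / 4 = 148/4 = 37
d_1 = (41 - 37) / 4 = 4/4 = 1
d_0 = (37 - 1) / 4 = 36/4 = 9

9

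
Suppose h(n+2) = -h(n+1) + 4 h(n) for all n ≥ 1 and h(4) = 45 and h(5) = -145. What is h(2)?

Rearranging, h(n-2) = (h(n) + h(n-1)) / 4.
h(3) = (-145 + 45) / 4 = -100/4 = -25
h(2) = (45 + (-25)) / 4 = 20/4 = 5

5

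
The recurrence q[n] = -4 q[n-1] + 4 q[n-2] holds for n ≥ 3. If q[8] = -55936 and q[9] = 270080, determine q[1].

-1

Rearranging, q[n-2] = (q[n] + 4 q[n-1]) / 4.
q[7] = (270080 + 4·(-55936)) / 4 = 46336/4 = 11584
q[6] = (-55936 + 4·11584) / 4 = -9600/4 = -2400
q[5] = (11584 + 4·(-2400)) / 4 = 1984/4 = 496
q[4] = (-2400 + 4·496) / 4 = -416/4 = -104
q[3] = (496 + 4·(-104)) / 4 = 80/4 = 20
q[2] = (-104 + 4·20) / 4 = -24/4 = -6
q[1] = (20 + 4·(-6)) / 4 = -4/4 = -1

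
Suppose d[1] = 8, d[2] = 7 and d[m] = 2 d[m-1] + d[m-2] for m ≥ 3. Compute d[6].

d[3] = 2·7 + 8 = 22
d[4] = 2·22 + 7 = 51
d[5] = 2·51 + 22 = 124
d[6] = 2·124 + 51 = 299

299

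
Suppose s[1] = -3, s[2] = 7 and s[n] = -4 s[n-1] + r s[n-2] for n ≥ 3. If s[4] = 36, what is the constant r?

s[3] = -28 - 3r
s[4] = 112 + 19r
So 112 + 19r = 36, giving r = -4.

-4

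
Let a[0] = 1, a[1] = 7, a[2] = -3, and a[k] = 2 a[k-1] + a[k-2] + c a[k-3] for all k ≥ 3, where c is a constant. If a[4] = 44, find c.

5

a[3] = 1 + c
a[4] = -1 + 9c
So -1 + 9c = 44, giving c = 5.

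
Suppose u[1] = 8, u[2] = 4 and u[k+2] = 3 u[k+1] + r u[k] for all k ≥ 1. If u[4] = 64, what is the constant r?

1

u[3] = 12 + 8r
u[4] = 36 + 28r
So 36 + 28r = 64, giving r = 1.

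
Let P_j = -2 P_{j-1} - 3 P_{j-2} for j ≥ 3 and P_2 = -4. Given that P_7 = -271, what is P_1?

-7

Let P_1 = z.
P_3 = 8 - 3z
P_4 = -4 + 6z
P_5 = -16 - 3z
P_6 = 44 - 12z
P_7 = -40 + 33z
So -40 + 33z = -271, giving z = -7.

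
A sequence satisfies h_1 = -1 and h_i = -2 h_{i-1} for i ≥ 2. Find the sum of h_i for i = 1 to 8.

85

h_2 = -2·(-1) = 2
h_3 = -2·2 = -4
h_4 = -2·(-4) = 8
h_5 = -2·8 = -16
h_6 = -2·(-16) = 32
h_7 = -2·32 = -64
h_8 = -2·(-64) = 128
Sum = (-1) + 2 + (-4) + 8 + (-16) + 32 + (-64) + 128 = 85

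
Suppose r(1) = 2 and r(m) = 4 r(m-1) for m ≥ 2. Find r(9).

r(2) = 4·2 = 8
r(3) = 4·8 = 32
r(4) = 4·32 = 128
r(5) = 4·128 = 512
r(6) = 4·512 = 2048
r(7) = 4·2048 = 8192
r(8) = 4·8192 = 32768
r(9) = 4·32768 = 131072

131072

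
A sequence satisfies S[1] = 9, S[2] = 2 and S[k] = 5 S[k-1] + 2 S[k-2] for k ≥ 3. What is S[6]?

S[3] = 5*2 + 2*9 = 28
S[4] = 5*28 + 2*2 = 144
S[5] = 5*144 + 2*28 = 776
S[6] = 5*776 + 2*144 = 4168

4168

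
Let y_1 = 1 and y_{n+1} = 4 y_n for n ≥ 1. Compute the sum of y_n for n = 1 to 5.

y_2 = 4*1 = 4
y_3 = 4*4 = 16
y_4 = 4*16 = 64
y_5 = 4*64 = 256
Sum = 1 + 4 + 16 + 64 + 256 = 341

341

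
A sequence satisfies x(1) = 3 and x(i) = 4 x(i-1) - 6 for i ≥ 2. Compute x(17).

4294967298

The fixed point is -6/(1 - 4) = 2, so x(i) - 2 = 4(x(i-1) - 2).
Hence x(i) = 1·4^{i-1} + 2.
x(17) = 1·4^{16} + 2 = 1·4294967296 + 2 = 4294967298.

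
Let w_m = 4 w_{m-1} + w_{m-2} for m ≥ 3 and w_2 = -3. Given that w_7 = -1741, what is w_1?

Let w_1 = z.
w_3 = -12 + z
w_4 = -51 + 4z
w_5 = -216 + 17z
w_6 = -915 + 72z
w_7 = -3876 + 305z
So -3876 + 305z = -1741, giving z = 7.

7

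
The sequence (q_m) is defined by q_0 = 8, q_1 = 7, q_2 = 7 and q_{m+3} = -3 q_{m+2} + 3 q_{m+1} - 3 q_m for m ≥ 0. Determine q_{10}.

q_3 = -3·7 + 3·7 - 3·8 = -24
q_4 = -3·(-24) + 3·7 - 3·7 = 72
q_5 = -3·72 + 3·(-24) - 3·7 = -309
q_6 = -3·(-309) + 3·72 - 3·(-24) = 1215
q_7 = -3·1215 + 3·(-309) - 3·72 = -4788
q_8 = -3·(-4788) + 3·1215 - 3·(-309) = 18936
q_9 = -3·18936 + 3·(-4788) - 3·1215 = -74817
q_{10} = -3·(-74817) + 3·18936 - 3·(-4788) = 295623

295623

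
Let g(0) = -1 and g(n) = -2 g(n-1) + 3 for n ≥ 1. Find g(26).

The fixed point is 3/(1 + 2) = 1, so g(n) - 1 = -2(g(n-1) - 1).
Hence g(n) = -2·(-2)^n + 1.
g(26) = -2·(-2)^{26} + 1 = -2·67108864 + 1 = -134217727.

-134217727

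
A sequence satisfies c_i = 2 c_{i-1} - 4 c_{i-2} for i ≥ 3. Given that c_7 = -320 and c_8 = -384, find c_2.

Rearranging, c_{i-2} = (c_i - 2 c_{i-1}) / -4.
c_6 = (-384 - 2·(-320)) / -4 = 256/-4 = -64
c_5 = (-320 - 2·(-64)) / -4 = -192/-4 = 48
c_4 = (-64 - 2·48) / -4 = -160/-4 = 40
c_3 = (48 - 2·40) / -4 = -32/-4 = 8
c_2 = (40 - 2·8) / -4 = 24/-4 = -6

-6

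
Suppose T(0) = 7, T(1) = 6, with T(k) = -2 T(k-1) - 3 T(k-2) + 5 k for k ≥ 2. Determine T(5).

T(2) = -2*6 - 3*7 + 10 = -23
T(3) = -2*(-23) - 3*6 + 15 = 43
T(4) = -2*43 - 3*(-23) + 20 = 3
T(5) = -2*3 - 3*43 + 25 = -110

-110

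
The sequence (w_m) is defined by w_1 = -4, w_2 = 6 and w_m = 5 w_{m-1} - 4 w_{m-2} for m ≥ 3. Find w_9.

218446

w_3 = 5*6 - 4*(-4) = 46
w_4 = 5*46 - 4*6 = 206
w_5 = 5*206 - 4*46 = 846
w_6 = 5*846 - 4*206 = 3406
w_7 = 5*3406 - 4*846 = 13646
w_8 = 5*13646 - 4*3406 = 54606
w_9 = 5*54606 - 4*13646 = 218446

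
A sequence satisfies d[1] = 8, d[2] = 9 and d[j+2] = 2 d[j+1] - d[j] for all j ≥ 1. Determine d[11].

d[3] = 2*9 - 8 = 10
d[4] = 2*10 - 9 = 11
d[5] = 2*11 - 10 = 12
d[6] = 2*12 - 11 = 13
d[7] = 2*13 - 12 = 14
d[8] = 2*14 - 13 = 15
d[9] = 2*15 - 14 = 16
d[10] = 2*16 - 15 = 17
d[11] = 2*17 - 16 = 18

18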